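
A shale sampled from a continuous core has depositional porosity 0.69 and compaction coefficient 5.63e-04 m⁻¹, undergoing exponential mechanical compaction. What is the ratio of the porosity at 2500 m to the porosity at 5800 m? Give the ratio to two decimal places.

6.41

Working in km (1 km = 1000 m; β in km⁻¹ = β in m⁻¹ × 1000):
φ(d₁)/φ(d₂) = e^(−β·d₁)/e^(−β·d₂) = e^{β(d₂−d₁)}
= exp(0.563 × 3.3) = exp(1.858) = 6.4103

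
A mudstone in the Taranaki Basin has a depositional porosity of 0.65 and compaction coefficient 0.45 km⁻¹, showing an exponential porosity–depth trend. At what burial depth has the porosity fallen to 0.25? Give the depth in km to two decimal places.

Invert Athy's law: z = ln(φ₀/φ) / β
z = ln(0.65/0.25) / 0.45 = ln(2.6) / 0.45 = 0.9555 / 0.45 = 2.123 km

2.12 km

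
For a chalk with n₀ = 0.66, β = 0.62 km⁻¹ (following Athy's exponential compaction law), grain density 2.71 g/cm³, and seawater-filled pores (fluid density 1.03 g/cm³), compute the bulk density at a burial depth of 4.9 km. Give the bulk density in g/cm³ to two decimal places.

Porosity at depth: n = 0.66·exp(−0.62×4.9) = 0.66×0.0479 = 0.0316
Bulk density: ρ_b = (1−n)ρ_g + n·ρ_f = 0.9684×2.71 + 0.0316×1.03
       = 2.624 + 0.033 = 2.657 g/cm³

2.66 g/cm³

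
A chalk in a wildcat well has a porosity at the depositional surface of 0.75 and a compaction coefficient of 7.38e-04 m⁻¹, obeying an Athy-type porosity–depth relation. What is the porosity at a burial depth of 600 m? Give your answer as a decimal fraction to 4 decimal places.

0.4817

Working in km (1 km = 1000 m; c in km⁻¹ = c in m⁻¹ × 1000):
n = n₀·exp(−c·Z) = 0.75 × exp(−0.738 × 0.6) = 0.75 × exp(−0.4428)
  = 0.75 × 0.6422 = 0.4817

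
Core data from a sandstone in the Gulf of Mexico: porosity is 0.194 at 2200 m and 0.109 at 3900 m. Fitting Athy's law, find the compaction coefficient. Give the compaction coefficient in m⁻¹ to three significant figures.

Working in km (1 km = 1000 m; β in km⁻¹ = β in m⁻¹ × 1000):
Athy: φ(d) = φ₀ e^(−βd) ⇒ φ₁/φ₂ = e^{β(d₂−d₁)} ⇒ β = ln(φ₁/φ₂)/(d₂−d₁)
β = ln(0.194/0.109) / (3.9 − 2.2) = ln(1.78) / 1.7 = 0.5765 / 1.7 = 0.3391 km⁻¹

0.000339 m⁻¹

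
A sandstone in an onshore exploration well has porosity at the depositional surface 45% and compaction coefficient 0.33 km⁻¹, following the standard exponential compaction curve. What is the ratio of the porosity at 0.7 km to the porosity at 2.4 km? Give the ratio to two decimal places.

n(d₁)/n(d₂) = e^(−β·d₁)/e^(−β·d₂) = e^{β(d₂−d₁)}
= exp(0.33 × 1.7) = exp(0.561) = 1.7524

1.75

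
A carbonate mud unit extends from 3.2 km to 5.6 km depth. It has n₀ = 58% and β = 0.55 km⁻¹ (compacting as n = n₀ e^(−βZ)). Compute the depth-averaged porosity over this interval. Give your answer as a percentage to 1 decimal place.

⟨n⟩ = (1/(Z₂−Z₁)) ∫ n₀ e^(−βZ) dZ = n₀·(e^(−β·Z₁) − e^(−β·Z₂)) / (β·(Z₂−Z₁))
e^(−0.55×3.2) = 0.1720; e^(−0.55×5.6) = 0.0460
⟨n⟩ = 0.58 × (0.1720 − 0.0460) / (0.55 × 2.4) = 0.58 × 0.0955 = 0.0554

5.5%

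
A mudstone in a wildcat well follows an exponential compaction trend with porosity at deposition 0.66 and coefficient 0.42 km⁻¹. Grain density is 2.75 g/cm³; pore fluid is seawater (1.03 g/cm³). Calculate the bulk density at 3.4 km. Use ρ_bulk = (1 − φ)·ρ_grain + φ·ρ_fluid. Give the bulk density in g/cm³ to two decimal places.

Porosity at depth: φ = 0.66·exp(−0.42×3.4) = 0.66×0.2398 = 0.1583
Bulk density: ρ_b = (1−φ)ρ_g + φ·ρ_f = 0.8417×2.75 + 0.1583×1.03
       = 2.315 + 0.163 = 2.478 g/cm³

2.48 g/cm³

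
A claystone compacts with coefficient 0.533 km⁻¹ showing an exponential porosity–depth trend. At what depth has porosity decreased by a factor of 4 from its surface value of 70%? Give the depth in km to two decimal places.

phi/phi₀ = 1/4 ⇒ exp(−k·z) = 1/4 ⇒ z = ln(4) / k
z = 1.3863 / 0.533 = 2.601 km

2.60 km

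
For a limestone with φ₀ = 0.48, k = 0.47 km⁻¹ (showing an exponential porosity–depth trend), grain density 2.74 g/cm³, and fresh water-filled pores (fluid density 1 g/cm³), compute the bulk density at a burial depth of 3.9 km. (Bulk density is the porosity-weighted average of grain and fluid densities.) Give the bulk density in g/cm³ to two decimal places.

2.61 g/cm³

Porosity at depth: φ = 0.48·exp(−0.47×3.9) = 0.48×0.1599 = 0.0768
Bulk density: ρ_b = (1−φ)ρ_g + φ·ρ_f = 0.9232×2.74 + 0.0768×1
       = 2.530 + 0.077 = 2.606 g/cm³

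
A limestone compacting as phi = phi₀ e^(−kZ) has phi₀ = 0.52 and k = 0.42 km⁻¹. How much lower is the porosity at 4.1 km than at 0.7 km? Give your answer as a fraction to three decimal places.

phi(0.7) = 0.52·e^(−0.42×0.7) = 0.3875
phi(4.1) = 0.52·e^(−0.42×4.1) = 0.0929
Δphi = 0.3875 − 0.0929 = 0.2946

0.295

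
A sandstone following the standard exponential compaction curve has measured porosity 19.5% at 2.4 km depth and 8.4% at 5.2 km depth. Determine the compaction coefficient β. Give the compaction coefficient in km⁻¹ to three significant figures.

Athy: n(z) = n₀ e^(−βz) ⇒ n₁/n₂ = e^{β(z₂−z₁)} ⇒ β = ln(n₁/n₂)/(z₂−z₁)
β = ln(0.195/0.084) / (5.2 − 2.4) = ln(2.321) / 2.8 = 0.8422 / 2.8 = 0.3008 km⁻¹

0.301 km⁻¹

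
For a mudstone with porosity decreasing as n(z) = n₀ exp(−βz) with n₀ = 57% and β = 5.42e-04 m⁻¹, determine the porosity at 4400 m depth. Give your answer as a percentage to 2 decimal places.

Working in km (1 km = 1000 m; β in km⁻¹ = β in m⁻¹ × 1000):
n = n₀·exp(−β·z) = 0.57 × exp(−0.542 × 4.4) = 0.57 × exp(−2.385)
  = 0.57 × 0.0921 = 0.0525

5.25%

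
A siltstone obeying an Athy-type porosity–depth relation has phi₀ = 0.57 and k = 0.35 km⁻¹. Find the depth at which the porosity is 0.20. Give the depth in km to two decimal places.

Invert Athy's law: Z = ln(phi₀/phi) / k
Z = ln(0.57/0.2) / 0.35 = ln(2.85) / 0.35 = 1.0473 / 0.35 = 2.992 km

2.99 km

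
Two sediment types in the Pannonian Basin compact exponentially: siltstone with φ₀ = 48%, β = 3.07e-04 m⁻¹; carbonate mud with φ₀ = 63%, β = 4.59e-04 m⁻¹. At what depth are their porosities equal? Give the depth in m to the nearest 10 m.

1790 m

Working in km (1 km = 1000 m; β in km⁻¹ = β in m⁻¹ × 1000):
Set φ₀ₐ e^(−βₐZ) = φ₀ᵦ e^(−βᵦZ) ⇒ ln(φ₀ₐ/φ₀ᵦ) = (βₐ − βᵦ)·Z
Z = ln(0.48/0.63) / (0.307 − 0.459) = -0.2719 / -0.152 = 1.789 km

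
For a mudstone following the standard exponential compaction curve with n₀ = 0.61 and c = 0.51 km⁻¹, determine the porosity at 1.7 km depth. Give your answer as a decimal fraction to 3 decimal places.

n = n₀·exp(−c·d) = 0.61 × exp(−0.51 × 1.7) = 0.61 × exp(−0.867)
  = 0.61 × 0.4202 = 0.2563

0.256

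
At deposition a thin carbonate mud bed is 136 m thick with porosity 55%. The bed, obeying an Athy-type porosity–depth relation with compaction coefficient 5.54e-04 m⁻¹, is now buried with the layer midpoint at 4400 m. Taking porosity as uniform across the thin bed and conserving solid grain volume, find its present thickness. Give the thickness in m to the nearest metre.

64 m

Working in km (1 km = 1000 m; k in km⁻¹ = k in m⁻¹ × 1000):
Porosity at 4.4 km: φ = 0.55·exp(−0.554×4.4) = 0.0481
Solid-volume conservation: h(1−φ) = h₀(1−φ₀) ⇒ h = h₀·(1−φ₀)/(1−φ)
h = 0.136 × (1 − 0.55)/(1 − 0.0481) = 0.136 × 0.4727 = 0.0643 km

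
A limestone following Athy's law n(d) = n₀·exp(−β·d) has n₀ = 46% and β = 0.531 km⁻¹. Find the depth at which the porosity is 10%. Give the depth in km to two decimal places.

Invert Athy's law: d = ln(n₀/n) / β
d = ln(0.46/0.1) / 0.531 = ln(4.6) / 0.531 = 1.5261 / 0.531 = 2.874 km

2.87 km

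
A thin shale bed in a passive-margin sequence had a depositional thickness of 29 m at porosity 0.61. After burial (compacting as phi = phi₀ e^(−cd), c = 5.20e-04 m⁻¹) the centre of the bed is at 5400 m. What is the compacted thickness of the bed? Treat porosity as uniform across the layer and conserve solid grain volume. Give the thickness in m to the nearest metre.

12 m

Working in km (1 km = 1000 m; c in km⁻¹ = c in m⁻¹ × 1000):
Porosity at 5.4 km: phi = 0.61·exp(−0.52×5.4) = 0.0368
Solid-volume conservation: h(1−phi) = h₀(1−phi₀) ⇒ h = h₀·(1−phi₀)/(1−phi)
h = 0.029 × (1 − 0.61)/(1 − 0.0368) = 0.029 × 0.4049 = 0.0117 km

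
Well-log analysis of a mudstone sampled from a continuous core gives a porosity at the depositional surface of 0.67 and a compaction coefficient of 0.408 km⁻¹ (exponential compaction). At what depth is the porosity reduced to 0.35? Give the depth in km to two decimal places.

Invert Athy's law: Z = ln(n₀/n) / k
Z = ln(0.67/0.35) / 0.408 = ln(1.914) / 0.408 = 0.6493 / 0.408 = 1.592 km

1.59 km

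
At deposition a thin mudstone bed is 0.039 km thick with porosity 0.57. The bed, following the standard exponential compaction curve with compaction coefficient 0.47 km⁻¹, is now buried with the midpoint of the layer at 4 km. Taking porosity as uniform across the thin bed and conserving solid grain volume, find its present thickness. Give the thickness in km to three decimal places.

0.018 km

Porosity at 4 km: phi = 0.57·exp(−0.47×4) = 0.0870
Solid-volume conservation: h(1−phi) = h₀(1−phi₀) ⇒ h = h₀·(1−phi₀)/(1−phi)
h = 0.039 × (1 − 0.57)/(1 − 0.0870) = 0.039 × 0.4710 = 0.0184 km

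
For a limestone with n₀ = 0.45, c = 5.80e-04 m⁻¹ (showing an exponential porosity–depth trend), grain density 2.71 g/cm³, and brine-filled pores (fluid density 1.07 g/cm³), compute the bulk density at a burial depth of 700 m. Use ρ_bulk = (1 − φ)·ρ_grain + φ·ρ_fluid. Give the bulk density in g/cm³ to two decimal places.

Working in km (1 km = 1000 m; c in km⁻¹ = c in m⁻¹ × 1000):
Porosity at depth: n = 0.45·exp(−0.58×0.7) = 0.45×0.6663 = 0.2998
Bulk density: ρ_b = (1−n)ρ_g + n·ρ_f = 0.7002×2.71 + 0.2998×1.07
       = 1.897 + 0.321 = 2.218 g/cm³

2.22 g/cm³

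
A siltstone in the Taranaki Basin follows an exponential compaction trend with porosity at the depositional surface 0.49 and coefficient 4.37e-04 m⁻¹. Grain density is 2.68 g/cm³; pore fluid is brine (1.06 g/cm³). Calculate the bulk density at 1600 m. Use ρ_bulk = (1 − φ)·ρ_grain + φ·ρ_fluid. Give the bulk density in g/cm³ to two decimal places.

2.29 g/cm³

Working in km (1 km = 1000 m; k in km⁻¹ = k in m⁻¹ × 1000):
Porosity at depth: phi = 0.49·exp(−0.437×1.6) = 0.49×0.4970 = 0.2435
Bulk density: ρ_b = (1−phi)ρ_g + phi·ρ_f = 0.7565×2.68 + 0.2435×1.06
       = 2.027 + 0.258 = 2.285 g/cm³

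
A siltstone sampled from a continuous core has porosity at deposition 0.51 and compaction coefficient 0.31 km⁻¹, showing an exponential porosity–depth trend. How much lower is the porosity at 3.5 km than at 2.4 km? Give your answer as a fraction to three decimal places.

n(2.4) = 0.51·e^(−0.31×2.4) = 0.2424
n(3.5) = 0.51·e^(−0.31×3.5) = 0.1723
Δn = 0.2424 − 0.1723 = 0.0700

0.070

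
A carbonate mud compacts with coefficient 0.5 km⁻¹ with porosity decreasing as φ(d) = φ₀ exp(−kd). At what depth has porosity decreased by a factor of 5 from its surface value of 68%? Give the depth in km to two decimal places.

φ/φ₀ = 1/5 ⇒ exp(−k·d) = 1/5 ⇒ d = ln(5) / k
d = 1.6094 / 0.5 = 3.219 km

3.22 km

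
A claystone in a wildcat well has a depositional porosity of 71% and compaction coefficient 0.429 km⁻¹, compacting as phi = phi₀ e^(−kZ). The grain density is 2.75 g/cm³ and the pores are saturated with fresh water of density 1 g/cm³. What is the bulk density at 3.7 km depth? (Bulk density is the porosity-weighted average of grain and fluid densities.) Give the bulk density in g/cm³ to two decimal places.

2.50 g/cm³

Porosity at depth: phi = 0.71·exp(−0.429×3.7) = 0.71×0.2045 = 0.1452
Bulk density: ρ_b = (1−phi)ρ_g + phi·ρ_f = 0.8548×2.75 + 0.1452×1
       = 2.351 + 0.145 = 2.496 g/cm³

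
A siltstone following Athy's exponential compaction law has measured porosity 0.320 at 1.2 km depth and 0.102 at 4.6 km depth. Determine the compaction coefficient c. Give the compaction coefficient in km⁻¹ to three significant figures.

0.336 km⁻¹

Athy: φ(Z) = φ₀ e^(−cZ) ⇒ φ₁/φ₂ = e^{c(Z₂−Z₁)} ⇒ c = ln(φ₁/φ₂)/(Z₂−Z₁)
c = ln(0.32/0.102) / (4.6 − 1.2) = ln(3.137) / 3.4 = 1.1433 / 3.4 = 0.3363 km⁻¹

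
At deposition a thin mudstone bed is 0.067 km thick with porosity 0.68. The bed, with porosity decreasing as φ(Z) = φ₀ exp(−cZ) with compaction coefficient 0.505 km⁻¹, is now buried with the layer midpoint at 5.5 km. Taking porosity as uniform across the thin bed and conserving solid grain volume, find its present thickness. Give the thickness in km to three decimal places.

Porosity at 5.5 km: φ = 0.68·exp(−0.505×5.5) = 0.0423
Solid-volume conservation: h(1−φ) = h₀(1−φ₀) ⇒ h = h₀·(1−φ₀)/(1−φ)
h = 0.067 × (1 − 0.68)/(1 − 0.0423) = 0.067 × 0.3341 = 0.0224 km

0.022 km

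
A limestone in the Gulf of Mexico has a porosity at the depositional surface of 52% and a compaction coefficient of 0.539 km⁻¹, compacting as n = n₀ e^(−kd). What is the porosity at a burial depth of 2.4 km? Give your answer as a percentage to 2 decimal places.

n = n₀·exp(−k·d) = 0.52 × exp(−0.539 × 2.4) = 0.52 × exp(−1.294)
  = 0.52 × 0.2743 = 0.1426

14.26%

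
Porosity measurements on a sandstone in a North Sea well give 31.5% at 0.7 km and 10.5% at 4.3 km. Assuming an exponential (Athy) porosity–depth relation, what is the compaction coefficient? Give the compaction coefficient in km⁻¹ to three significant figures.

0.305 km⁻¹

Athy: n(z) = n₀ e^(−cz) ⇒ n₁/n₂ = e^{c(z₂−z₁)} ⇒ c = ln(n₁/n₂)/(z₂−z₁)
c = ln(0.315/0.105) / (4.3 − 0.7) = ln(3) / 3.6 = 1.0986 / 3.6 = 0.3052 km⁻¹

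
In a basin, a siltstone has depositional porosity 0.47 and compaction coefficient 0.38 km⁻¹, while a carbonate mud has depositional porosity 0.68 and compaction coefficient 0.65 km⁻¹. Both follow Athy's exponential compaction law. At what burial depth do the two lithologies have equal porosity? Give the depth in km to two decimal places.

1.37 km

Set n₀ₐ e^(−βₐd) = n₀ᵦ e^(−βᵦd) ⇒ ln(n₀ₐ/n₀ᵦ) = (βₐ − βᵦ)·d
d = ln(0.47/0.68) / (0.38 − 0.65) = -0.3694 / -0.27 = 1.368 km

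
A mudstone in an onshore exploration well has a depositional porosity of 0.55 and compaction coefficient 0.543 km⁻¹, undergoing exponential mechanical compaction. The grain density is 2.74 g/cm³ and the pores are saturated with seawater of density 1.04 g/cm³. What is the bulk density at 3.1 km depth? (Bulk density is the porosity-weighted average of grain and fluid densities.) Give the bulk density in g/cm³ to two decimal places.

2.57 g/cm³

Porosity at depth: φ = 0.55·exp(−0.543×3.1) = 0.55×0.1858 = 0.1022
Bulk density: ρ_b = (1−φ)ρ_g + φ·ρ_f = 0.8978×2.74 + 0.1022×1.04
       = 2.460 + 0.106 = 2.566 g/cm³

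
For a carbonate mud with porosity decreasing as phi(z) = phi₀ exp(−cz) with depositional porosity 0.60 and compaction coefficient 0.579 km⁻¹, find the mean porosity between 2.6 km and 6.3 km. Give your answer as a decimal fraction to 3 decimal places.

0.055

⟨phi⟩ = (1/(z₂−z₁)) ∫ phi₀ e^(−cz) dz = phi₀·(e^(−c·z₁) − e^(−c·z₂)) / (c·(z₂−z₁))
e^(−0.579×2.6) = 0.2219; e^(−0.579×6.3) = 0.0261
⟨phi⟩ = 0.6 × (0.2219 − 0.0261) / (0.579 × 3.7) = 0.6 × 0.0914 = 0.0549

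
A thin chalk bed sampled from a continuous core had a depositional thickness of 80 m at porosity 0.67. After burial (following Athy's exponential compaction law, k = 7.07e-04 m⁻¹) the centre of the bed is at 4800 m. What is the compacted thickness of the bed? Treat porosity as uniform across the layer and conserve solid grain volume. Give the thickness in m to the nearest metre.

27 m

Working in km (1 km = 1000 m; k in km⁻¹ = k in m⁻¹ × 1000):
Porosity at 4.8 km: n = 0.67·exp(−0.707×4.8) = 0.0225
Solid-volume conservation: h(1−n) = h₀(1−n₀) ⇒ h = h₀·(1−n₀)/(1−n)
h = 0.08 × (1 − 0.67)/(1 − 0.0225) = 0.08 × 0.3376 = 0.0270 km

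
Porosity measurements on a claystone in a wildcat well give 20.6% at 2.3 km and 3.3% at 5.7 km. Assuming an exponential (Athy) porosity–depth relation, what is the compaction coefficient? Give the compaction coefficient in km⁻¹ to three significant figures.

Athy: phi(Z) = phi₀ e^(−kZ) ⇒ phi₁/phi₂ = e^{k(Z₂−Z₁)} ⇒ k = ln(phi₁/phi₂)/(Z₂−Z₁)
k = ln(0.206/0.033) / (5.7 − 2.3) = ln(6.242) / 3.4 = 1.8314 / 3.4 = 0.5386 km⁻¹

0.539 km⁻¹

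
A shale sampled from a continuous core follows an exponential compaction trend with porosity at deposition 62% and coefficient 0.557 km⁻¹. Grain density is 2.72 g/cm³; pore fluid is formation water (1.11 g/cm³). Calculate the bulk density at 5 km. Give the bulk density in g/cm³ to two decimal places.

2.66 g/cm³

Porosity at depth: phi = 0.62·exp(−0.557×5) = 0.62×0.0617 = 0.0383
Bulk density: ρ_b = (1−phi)ρ_g + phi·ρ_f = 0.9617×2.72 + 0.0383×1.11
       = 2.616 + 0.042 = 2.658 g/cm³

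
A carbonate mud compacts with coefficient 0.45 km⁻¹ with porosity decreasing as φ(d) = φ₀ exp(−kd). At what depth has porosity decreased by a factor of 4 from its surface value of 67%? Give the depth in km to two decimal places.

3.08 km

φ/φ₀ = 1/4 ⇒ exp(−k·d) = 1/4 ⇒ d = ln(4) / k
d = 1.3863 / 0.45 = 3.081 km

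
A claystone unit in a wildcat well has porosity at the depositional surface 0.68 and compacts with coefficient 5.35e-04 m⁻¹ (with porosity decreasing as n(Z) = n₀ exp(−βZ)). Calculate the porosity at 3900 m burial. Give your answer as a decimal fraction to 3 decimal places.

0.084

Working in km (1 km = 1000 m; β in km⁻¹ = β in m⁻¹ × 1000):
n = n₀·exp(−β·Z) = 0.68 × exp(−0.535 × 3.9) = 0.68 × exp(−2.087)
  = 0.68 × 0.1241 = 0.0844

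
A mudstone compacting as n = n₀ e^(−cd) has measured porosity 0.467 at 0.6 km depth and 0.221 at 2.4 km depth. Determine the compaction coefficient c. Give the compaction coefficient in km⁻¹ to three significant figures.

Athy: n(d) = n₀ e^(−cd) ⇒ n₁/n₂ = e^{c(d₂−d₁)} ⇒ c = ln(n₁/n₂)/(d₂−d₁)
c = ln(0.467/0.221) / (2.4 − 0.6) = ln(2.113) / 1.8 = 0.7482 / 1.8 = 0.4156 km⁻¹

0.416 km⁻¹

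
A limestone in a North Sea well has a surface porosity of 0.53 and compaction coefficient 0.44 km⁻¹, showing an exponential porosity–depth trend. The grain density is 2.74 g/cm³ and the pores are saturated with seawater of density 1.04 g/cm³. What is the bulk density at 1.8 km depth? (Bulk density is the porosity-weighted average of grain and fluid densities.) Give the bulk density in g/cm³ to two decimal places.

2.33 g/cm³

Porosity at depth: φ = 0.53·exp(−0.44×1.8) = 0.53×0.4529 = 0.2401
Bulk density: ρ_b = (1−φ)ρ_g + φ·ρ_f = 0.7599×2.74 + 0.2401×1.04
       = 2.082 + 0.250 = 2.332 g/cm³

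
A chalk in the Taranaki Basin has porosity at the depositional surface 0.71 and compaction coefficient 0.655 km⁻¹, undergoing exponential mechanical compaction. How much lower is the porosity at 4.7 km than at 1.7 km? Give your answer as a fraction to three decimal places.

0.200

n(1.7) = 0.71·e^(−0.655×1.7) = 0.2332
n(4.7) = 0.71·e^(−0.655×4.7) = 0.0327
Δn = 0.2332 − 0.0327 = 0.2005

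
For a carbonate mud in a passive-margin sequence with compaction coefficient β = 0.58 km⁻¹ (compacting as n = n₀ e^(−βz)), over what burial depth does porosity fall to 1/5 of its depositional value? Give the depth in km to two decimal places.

n/n₀ = 1/5 ⇒ exp(−β·z) = 1/5 ⇒ z = ln(5) / β
z = 1.6094 / 0.58 = 2.775 km

2.77 km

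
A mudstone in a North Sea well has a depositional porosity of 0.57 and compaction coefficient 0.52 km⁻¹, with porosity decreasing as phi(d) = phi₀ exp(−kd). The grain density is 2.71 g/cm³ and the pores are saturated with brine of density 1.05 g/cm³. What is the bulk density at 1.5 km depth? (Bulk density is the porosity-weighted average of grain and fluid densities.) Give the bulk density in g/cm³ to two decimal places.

Porosity at depth: phi = 0.57·exp(−0.52×1.5) = 0.57×0.4584 = 0.2613
Bulk density: ρ_b = (1−phi)ρ_g + phi·ρ_f = 0.7387×2.71 + 0.2613×1.05
       = 2.002 + 0.274 = 2.276 g/cm³

2.28 g/cm³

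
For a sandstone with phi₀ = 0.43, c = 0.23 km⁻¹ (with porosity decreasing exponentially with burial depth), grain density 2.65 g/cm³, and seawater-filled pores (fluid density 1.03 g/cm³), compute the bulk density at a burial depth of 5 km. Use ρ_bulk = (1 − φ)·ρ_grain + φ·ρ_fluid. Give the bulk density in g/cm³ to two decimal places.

Porosity at depth: phi = 0.43·exp(−0.23×5) = 0.43×0.3166 = 0.1362
Bulk density: ρ_b = (1−phi)ρ_g + phi·ρ_f = 0.8638×2.65 + 0.1362×1.03
       = 2.289 + 0.140 = 2.429 g/cm³

2.43 g/cm³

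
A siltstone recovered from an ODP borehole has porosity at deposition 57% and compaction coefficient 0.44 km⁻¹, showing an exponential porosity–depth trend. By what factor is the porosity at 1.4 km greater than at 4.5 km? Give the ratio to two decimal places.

n(Z₁)/n(Z₂) = e^(−c·Z₁)/e^(−c·Z₂) = e^{c(Z₂−Z₁)}
= exp(0.44 × 3.1) = exp(1.364) = 3.9118

3.91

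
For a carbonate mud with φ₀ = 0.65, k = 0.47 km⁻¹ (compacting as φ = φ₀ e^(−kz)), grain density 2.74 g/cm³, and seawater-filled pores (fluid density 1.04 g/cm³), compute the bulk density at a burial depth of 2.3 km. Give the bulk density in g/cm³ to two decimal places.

2.37 g/cm³

Porosity at depth: φ = 0.65·exp(−0.47×2.3) = 0.65×0.3393 = 0.2205
Bulk density: ρ_b = (1−φ)ρ_g + φ·ρ_f = 0.7795×2.74 + 0.2205×1.04
       = 2.136 + 0.229 = 2.365 g/cm³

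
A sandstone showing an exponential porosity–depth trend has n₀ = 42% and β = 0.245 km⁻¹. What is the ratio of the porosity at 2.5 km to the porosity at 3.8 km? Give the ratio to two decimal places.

1.38

n(Z₁)/n(Z₂) = e^(−β·Z₁)/e^(−β·Z₂) = e^{β(Z₂−Z₁)}
= exp(0.245 × 1.3) = exp(0.3185) = 1.3751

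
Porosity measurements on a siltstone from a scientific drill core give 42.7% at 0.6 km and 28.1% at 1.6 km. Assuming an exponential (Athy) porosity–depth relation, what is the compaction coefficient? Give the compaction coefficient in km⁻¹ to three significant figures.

0.418 km⁻¹

Athy: n(Z) = n₀ e^(−βZ) ⇒ n₁/n₂ = e^{β(Z₂−Z₁)} ⇒ β = ln(n₁/n₂)/(Z₂−Z₁)
β = ln(0.427/0.281) / (1.6 − 0.6) = ln(1.52) / 1 = 0.4184 / 1 = 0.4184 km⁻¹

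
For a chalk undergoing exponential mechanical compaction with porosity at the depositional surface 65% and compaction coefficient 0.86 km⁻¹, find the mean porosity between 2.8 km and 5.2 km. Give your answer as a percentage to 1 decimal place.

2.5%

⟨φ⟩ = (1/(Z₂−Z₁)) ∫ φ₀ e^(−kZ) dZ = φ₀·(e^(−k·Z₁) − e^(−k·Z₂)) / (k·(Z₂−Z₁))
e^(−0.86×2.8) = 0.0900; e^(−0.86×5.2) = 0.0114
⟨φ⟩ = 0.65 × (0.0900 − 0.0114) / (0.86 × 2.4) = 0.65 × 0.0381 = 0.0247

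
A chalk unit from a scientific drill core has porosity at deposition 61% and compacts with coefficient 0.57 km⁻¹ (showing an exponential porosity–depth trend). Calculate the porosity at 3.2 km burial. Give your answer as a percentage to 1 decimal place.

phi = phi₀·exp(−k·Z) = 0.61 × exp(−0.57 × 3.2) = 0.61 × exp(−1.824)
  = 0.61 × 0.1614 = 0.0984

9.8%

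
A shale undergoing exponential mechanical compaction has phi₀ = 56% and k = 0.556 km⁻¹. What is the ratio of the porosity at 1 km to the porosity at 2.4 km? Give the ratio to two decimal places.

phi(Z₁)/phi(Z₂) = e^(−k·Z₁)/e^(−k·Z₂) = e^{k(Z₂−Z₁)}
= exp(0.556 × 1.4) = exp(0.7784) = 2.1780

2.18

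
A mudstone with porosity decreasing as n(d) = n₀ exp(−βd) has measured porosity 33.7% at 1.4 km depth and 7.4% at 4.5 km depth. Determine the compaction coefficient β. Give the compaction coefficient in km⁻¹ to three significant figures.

0.489 km⁻¹

Athy: n(d) = n₀ e^(−βd) ⇒ n₁/n₂ = e^{β(d₂−d₁)} ⇒ β = ln(n₁/n₂)/(d₂−d₁)
β = ln(0.337/0.074) / (4.5 − 1.4) = ln(4.554) / 3.1 = 1.5160 / 3.1 = 0.489 km⁻¹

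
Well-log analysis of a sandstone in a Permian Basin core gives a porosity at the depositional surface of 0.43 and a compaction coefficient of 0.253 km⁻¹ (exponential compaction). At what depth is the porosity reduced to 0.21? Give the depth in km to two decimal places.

2.83 km

Invert Athy's law: Z = ln(φ₀/φ) / c
Z = ln(0.43/0.21) / 0.253 = ln(2.048) / 0.253 = 0.7167 / 0.253 = 2.833 km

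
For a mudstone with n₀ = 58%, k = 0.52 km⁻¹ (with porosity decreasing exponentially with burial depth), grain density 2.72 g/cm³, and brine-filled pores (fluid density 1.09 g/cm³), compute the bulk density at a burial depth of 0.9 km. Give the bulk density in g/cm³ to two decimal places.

2.13 g/cm³

Porosity at depth: n = 0.58·exp(−0.52×0.9) = 0.58×0.6263 = 0.3632
Bulk density: ρ_b = (1−n)ρ_g + n·ρ_f = 0.6368×2.72 + 0.3632×1.09
       = 1.732 + 0.396 = 2.128 g/cm³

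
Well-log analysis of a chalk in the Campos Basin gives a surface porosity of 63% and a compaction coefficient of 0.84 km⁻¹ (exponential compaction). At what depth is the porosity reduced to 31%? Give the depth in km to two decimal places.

Invert Athy's law: z = ln(n₀/n) / β
z = ln(0.63/0.31) / 0.84 = ln(2.032) / 0.84 = 0.7091 / 0.84 = 0.844 km

0.84 km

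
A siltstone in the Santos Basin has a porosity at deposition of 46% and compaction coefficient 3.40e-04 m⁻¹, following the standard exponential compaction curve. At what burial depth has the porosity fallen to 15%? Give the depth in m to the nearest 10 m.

Working in km (1 km = 1000 m; k in km⁻¹ = k in m⁻¹ × 1000):
Invert Athy's law: Z = ln(phi₀/phi) / k
Z = ln(0.46/0.15) / 0.34 = ln(3.067) / 0.34 = 1.1206 / 0.34 = 3.296 km

3300 m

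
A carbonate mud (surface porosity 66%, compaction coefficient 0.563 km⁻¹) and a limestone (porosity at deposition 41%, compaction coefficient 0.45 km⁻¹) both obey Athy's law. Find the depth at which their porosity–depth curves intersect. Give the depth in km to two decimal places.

4.21 km

Set phi₀ₐ e^(−cₐZ) = phi₀ᵦ e^(−cᵦZ) ⇒ ln(phi₀ₐ/phi₀ᵦ) = (cₐ − cᵦ)·Z
Z = ln(0.66/0.41) / (0.563 − 0.45) = 0.4761 / 0.113 = 4.213 km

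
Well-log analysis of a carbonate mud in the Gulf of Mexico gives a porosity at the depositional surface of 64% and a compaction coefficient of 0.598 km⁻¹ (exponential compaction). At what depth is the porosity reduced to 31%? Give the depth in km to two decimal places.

Invert Athy's law: d = ln(φ₀/φ) / k
d = ln(0.64/0.31) / 0.598 = ln(2.065) / 0.598 = 0.7249 / 0.598 = 1.212 km

1.21 km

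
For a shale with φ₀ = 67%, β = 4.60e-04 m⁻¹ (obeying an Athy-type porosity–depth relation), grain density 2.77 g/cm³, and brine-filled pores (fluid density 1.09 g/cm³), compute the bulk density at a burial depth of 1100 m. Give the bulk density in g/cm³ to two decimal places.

2.09 g/cm³

Working in km (1 km = 1000 m; β in km⁻¹ = β in m⁻¹ × 1000):
Porosity at depth: φ = 0.67·exp(−0.46×1.1) = 0.67×0.6029 = 0.4039
Bulk density: ρ_b = (1−φ)ρ_g + φ·ρ_f = 0.5961×2.77 + 0.4039×1.09
       = 1.651 + 0.440 = 2.091 g/cm³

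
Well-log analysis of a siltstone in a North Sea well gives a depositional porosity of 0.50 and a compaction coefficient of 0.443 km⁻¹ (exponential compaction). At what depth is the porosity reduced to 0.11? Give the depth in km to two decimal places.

Invert Athy's law: d = ln(n₀/n) / c
d = ln(0.5/0.11) / 0.443 = ln(4.545) / 0.443 = 1.5141 / 0.443 = 3.418 km

3.42 km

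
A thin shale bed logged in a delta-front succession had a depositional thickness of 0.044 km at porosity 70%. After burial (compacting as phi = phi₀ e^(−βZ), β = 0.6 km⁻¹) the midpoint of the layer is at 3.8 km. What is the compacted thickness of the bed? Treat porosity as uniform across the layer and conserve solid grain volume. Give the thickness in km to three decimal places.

0.014 km

Porosity at 3.8 km: phi = 0.7·exp(−0.6×3.8) = 0.0716
Solid-volume conservation: h(1−phi) = h₀(1−phi₀) ⇒ h = h₀·(1−phi₀)/(1−phi)
h = 0.044 × (1 − 0.7)/(1 − 0.0716) = 0.044 × 0.3231 = 0.0142 km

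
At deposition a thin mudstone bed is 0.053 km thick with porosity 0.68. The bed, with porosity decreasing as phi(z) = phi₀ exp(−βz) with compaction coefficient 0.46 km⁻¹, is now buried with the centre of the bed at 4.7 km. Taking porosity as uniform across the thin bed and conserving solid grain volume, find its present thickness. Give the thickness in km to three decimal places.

0.018 km

Porosity at 4.7 km: phi = 0.68·exp(−0.46×4.7) = 0.0783
Solid-volume conservation: h(1−phi) = h₀(1−phi₀) ⇒ h = h₀·(1−phi₀)/(1−phi)
h = 0.053 × (1 − 0.68)/(1 − 0.0783) = 0.053 × 0.3472 = 0.0184 km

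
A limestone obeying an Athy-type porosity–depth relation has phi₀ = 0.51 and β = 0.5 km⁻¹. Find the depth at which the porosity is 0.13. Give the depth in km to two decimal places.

2.73 km

Invert Athy's law: z = ln(phi₀/phi) / β
z = ln(0.51/0.13) / 0.5 = ln(3.923) / 0.5 = 1.3669 / 0.5 = 2.734 km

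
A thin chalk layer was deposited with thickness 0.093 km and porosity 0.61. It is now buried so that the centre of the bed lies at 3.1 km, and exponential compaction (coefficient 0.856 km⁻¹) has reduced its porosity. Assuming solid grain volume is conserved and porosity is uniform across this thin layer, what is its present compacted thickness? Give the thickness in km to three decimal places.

0.038 km

Porosity at 3.1 km: φ = 0.61·exp(−0.856×3.1) = 0.0429
Solid-volume conservation: h(1−φ) = h₀(1−φ₀) ⇒ h = h₀·(1−φ₀)/(1−φ)
h = 0.093 × (1 − 0.61)/(1 − 0.0429) = 0.093 × 0.4075 = 0.0379 km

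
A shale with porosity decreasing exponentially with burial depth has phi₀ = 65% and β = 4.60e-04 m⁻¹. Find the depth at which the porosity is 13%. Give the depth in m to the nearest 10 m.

Working in km (1 km = 1000 m; β in km⁻¹ = β in m⁻¹ × 1000):
Invert Athy's law: d = ln(phi₀/phi) / β
d = ln(0.65/0.13) / 0.46 = ln(5) / 0.46 = 1.6094 / 0.46 = 3.499 km

3500 m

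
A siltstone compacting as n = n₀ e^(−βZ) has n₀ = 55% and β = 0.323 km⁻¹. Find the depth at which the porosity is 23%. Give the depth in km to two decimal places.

2.70 km

Invert Athy's law: Z = ln(n₀/n) / β
Z = ln(0.55/0.23) / 0.323 = ln(2.391) / 0.323 = 0.8718 / 0.323 = 2.699 km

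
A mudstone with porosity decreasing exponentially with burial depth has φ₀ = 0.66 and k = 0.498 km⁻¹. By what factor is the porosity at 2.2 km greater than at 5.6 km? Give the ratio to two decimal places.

φ(Z₁)/φ(Z₂) = e^(−k·Z₁)/e^(−k·Z₂) = e^{k(Z₂−Z₁)}
= exp(0.498 × 3.4) = exp(1.693) = 5.4369

5.44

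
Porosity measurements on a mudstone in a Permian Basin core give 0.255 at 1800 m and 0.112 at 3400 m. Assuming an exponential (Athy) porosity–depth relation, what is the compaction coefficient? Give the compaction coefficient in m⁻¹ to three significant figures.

Working in km (1 km = 1000 m; c in km⁻¹ = c in m⁻¹ × 1000):
Athy: phi(Z) = phi₀ e^(−cZ) ⇒ phi₁/phi₂ = e^{c(Z₂−Z₁)} ⇒ c = ln(phi₁/phi₂)/(Z₂−Z₁)
c = ln(0.255/0.112) / (3.4 − 1.8) = ln(2.277) / 1.6 = 0.8228 / 1.6 = 0.5142 km⁻¹

0.000514 m⁻¹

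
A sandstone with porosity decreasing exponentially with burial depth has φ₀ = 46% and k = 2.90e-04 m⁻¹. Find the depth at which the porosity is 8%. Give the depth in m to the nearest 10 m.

Working in km (1 km = 1000 m; k in km⁻¹ = k in m⁻¹ × 1000):
Invert Athy's law: Z = ln(φ₀/φ) / k
Z = ln(0.46/0.08) / 0.29 = ln(5.75) / 0.29 = 1.7492 / 0.29 = 6.032 km

6030 m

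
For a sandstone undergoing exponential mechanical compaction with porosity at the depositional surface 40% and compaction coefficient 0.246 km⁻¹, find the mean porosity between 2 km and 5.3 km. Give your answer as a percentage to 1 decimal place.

16.7%

⟨φ⟩ = (1/(z₂−z₁)) ∫ φ₀ e^(−βz) dz = φ₀·(e^(−β·z₁) − e^(−β·z₂)) / (β·(z₂−z₁))
e^(−0.246×2) = 0.6114; e^(−0.246×5.3) = 0.2715
⟨φ⟩ = 0.4 × (0.6114 − 0.2715) / (0.246 × 3.3) = 0.4 × 0.4187 = 0.1675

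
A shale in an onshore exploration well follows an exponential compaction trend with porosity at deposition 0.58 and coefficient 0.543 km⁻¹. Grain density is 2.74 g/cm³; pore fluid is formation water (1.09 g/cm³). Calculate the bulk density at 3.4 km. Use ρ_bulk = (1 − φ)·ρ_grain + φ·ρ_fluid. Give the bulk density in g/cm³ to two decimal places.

2.59 g/cm³

Porosity at depth: φ = 0.58·exp(−0.543×3.4) = 0.58×0.1578 = 0.0915
Bulk density: ρ_b = (1−φ)ρ_g + φ·ρ_f = 0.9085×2.74 + 0.0915×1.09
       = 2.489 + 0.100 = 2.589 g/cm³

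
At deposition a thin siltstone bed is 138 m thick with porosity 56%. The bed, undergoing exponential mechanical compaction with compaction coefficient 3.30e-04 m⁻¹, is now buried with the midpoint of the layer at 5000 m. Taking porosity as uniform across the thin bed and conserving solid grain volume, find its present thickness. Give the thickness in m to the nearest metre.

Working in km (1 km = 1000 m; k in km⁻¹ = k in m⁻¹ × 1000):
Porosity at 5 km: φ = 0.56·exp(−0.33×5) = 0.1075
Solid-volume conservation: h(1−φ) = h₀(1−φ₀) ⇒ h = h₀·(1−φ₀)/(1−φ)
h = 0.138 × (1 − 0.56)/(1 − 0.1075) = 0.138 × 0.4930 = 0.0680 km

68 m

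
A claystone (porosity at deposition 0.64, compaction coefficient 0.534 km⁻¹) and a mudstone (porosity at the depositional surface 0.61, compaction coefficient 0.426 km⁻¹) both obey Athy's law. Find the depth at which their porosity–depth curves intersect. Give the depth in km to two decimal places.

0.44 km

Set φ₀ₐ e^(−cₐd) = φ₀ᵦ e^(−cᵦd) ⇒ ln(φ₀ₐ/φ₀ᵦ) = (cₐ − cᵦ)·d
d = ln(0.64/0.61) / (0.534 − 0.426) = 0.0480 / 0.108 = 0.445 km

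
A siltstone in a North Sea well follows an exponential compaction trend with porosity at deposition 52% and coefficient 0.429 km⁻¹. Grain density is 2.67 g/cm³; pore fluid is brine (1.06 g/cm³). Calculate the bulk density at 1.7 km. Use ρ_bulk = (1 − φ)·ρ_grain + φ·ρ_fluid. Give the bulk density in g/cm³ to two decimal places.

2.27 g/cm³

Porosity at depth: n = 0.52·exp(−0.429×1.7) = 0.52×0.4822 = 0.2508
Bulk density: ρ_b = (1−n)ρ_g + n·ρ_f = 0.7492×2.67 + 0.2508×1.06
       = 2.000 + 0.266 = 2.266 g/cm³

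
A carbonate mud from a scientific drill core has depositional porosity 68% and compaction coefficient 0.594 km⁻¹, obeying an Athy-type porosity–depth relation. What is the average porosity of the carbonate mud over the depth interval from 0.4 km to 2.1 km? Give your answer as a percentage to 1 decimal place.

⟨φ⟩ = (1/(z₂−z₁)) ∫ φ₀ e^(−kz) dz = φ₀·(e^(−k·z₁) − e^(−k·z₂)) / (k·(z₂−z₁))
e^(−0.594×0.4) = 0.7885; e^(−0.594×2.1) = 0.2873
⟨φ⟩ = 0.68 × (0.7885 − 0.2873) / (0.594 × 1.7) = 0.68 × 0.4964 = 0.3376

33.8%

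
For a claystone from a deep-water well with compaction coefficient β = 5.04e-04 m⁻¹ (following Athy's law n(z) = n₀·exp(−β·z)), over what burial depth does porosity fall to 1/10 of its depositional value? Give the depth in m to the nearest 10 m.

Working in km (1 km = 1000 m; β in km⁻¹ = β in m⁻¹ × 1000):
n/n₀ = 1/10 ⇒ exp(−β·z) = 1/10 ⇒ z = ln(10) / β
z = 2.3026 / 0.504 = 4.569 km

4570 m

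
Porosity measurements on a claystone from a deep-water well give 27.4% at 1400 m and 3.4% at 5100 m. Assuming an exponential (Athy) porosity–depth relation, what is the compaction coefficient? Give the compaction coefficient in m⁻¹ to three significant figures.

Working in km (1 km = 1000 m; β in km⁻¹ = β in m⁻¹ × 1000):
Athy: φ(Z) = φ₀ e^(−βZ) ⇒ φ₁/φ₂ = e^{β(Z₂−Z₁)} ⇒ β = ln(φ₁/φ₂)/(Z₂−Z₁)
β = ln(0.274/0.034) / (5.1 − 1.4) = ln(8.059) / 3.7 = 2.0868 / 3.7 = 0.564 km⁻¹

0.000564 m⁻¹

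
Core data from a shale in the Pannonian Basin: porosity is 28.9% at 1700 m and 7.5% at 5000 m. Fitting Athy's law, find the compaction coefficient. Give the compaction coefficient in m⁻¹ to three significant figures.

0.000409 m⁻¹

Working in km (1 km = 1000 m; k in km⁻¹ = k in m⁻¹ × 1000):
Athy: phi(Z) = phi₀ e^(−kZ) ⇒ phi₁/phi₂ = e^{k(Z₂−Z₁)} ⇒ k = ln(phi₁/phi₂)/(Z₂−Z₁)
k = ln(0.289/0.075) / (5 − 1.7) = ln(3.853) / 3.3 = 1.3489 / 3.3 = 0.4088 km⁻¹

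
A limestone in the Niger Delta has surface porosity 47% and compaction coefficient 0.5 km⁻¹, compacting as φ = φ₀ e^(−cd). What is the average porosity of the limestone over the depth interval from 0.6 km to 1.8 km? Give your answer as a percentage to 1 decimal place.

26.2%

⟨φ⟩ = (1/(d₂−d₁)) ∫ φ₀ e^(−cd) dd = φ₀·(e^(−c·d₁) − e^(−c·d₂)) / (c·(d₂−d₁))
e^(−0.5×0.6) = 0.7408; e^(−0.5×1.8) = 0.4066
⟨φ⟩ = 0.47 × (0.7408 − 0.4066) / (0.5 × 1.2) = 0.47 × 0.5571 = 0.2618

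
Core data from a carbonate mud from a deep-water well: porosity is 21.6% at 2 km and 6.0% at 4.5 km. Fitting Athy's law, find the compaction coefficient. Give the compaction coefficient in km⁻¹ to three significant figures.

0.512 km⁻¹

Athy: n(z) = n₀ e^(−βz) ⇒ n₁/n₂ = e^{β(z₂−z₁)} ⇒ β = ln(n₁/n₂)/(z₂−z₁)
β = ln(0.216/0.06) / (4.5 − 2) = ln(3.6) / 2.5 = 1.2809 / 2.5 = 0.5124 km⁻¹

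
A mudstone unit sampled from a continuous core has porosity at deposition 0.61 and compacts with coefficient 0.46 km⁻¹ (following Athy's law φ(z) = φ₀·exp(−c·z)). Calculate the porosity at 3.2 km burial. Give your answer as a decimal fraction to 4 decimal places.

0.1400

φ = φ₀·exp(−c·z) = 0.61 × exp(−0.46 × 3.2) = 0.61 × exp(−1.472)
  = 0.61 × 0.2295 = 0.1400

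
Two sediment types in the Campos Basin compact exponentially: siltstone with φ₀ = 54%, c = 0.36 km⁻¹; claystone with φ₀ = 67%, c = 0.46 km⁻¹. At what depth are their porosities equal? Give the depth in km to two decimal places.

2.16 km

Set φ₀ₐ e^(−cₐZ) = φ₀ᵦ e^(−cᵦZ) ⇒ ln(φ₀ₐ/φ₀ᵦ) = (cₐ − cᵦ)·Z
Z = ln(0.54/0.67) / (0.36 − 0.46) = -0.2157 / -0.1 = 2.157 km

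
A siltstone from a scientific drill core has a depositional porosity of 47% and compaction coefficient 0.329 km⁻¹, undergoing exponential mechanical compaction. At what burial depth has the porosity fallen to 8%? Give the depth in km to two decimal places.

5.38 km

Invert Athy's law: Z = ln(φ₀/φ) / k
Z = ln(0.47/0.08) / 0.329 = ln(5.875) / 0.329 = 1.7707 / 0.329 = 5.382 km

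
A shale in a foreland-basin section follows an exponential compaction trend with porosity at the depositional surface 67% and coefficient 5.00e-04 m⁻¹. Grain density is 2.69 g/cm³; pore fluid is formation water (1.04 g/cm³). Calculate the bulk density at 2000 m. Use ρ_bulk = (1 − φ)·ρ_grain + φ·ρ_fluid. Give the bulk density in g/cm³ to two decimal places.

Working in km (1 km = 1000 m; β in km⁻¹ = β in m⁻¹ × 1000):
Porosity at depth: phi = 0.67·exp(−0.5×2) = 0.67×0.3679 = 0.2465
Bulk density: ρ_b = (1−phi)ρ_g + phi·ρ_f = 0.7535×2.69 + 0.2465×1.04
       = 2.027 + 0.256 = 2.283 g/cm³

2.28 g/cm³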